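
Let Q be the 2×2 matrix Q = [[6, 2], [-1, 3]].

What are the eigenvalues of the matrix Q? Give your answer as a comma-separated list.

4, 5

det(Q - lambda·I) = (6 - lambda)(3 - lambda) - (2)·(-1) = lambda^2 - 9·lambda + 20.
This factors as (lambda - 4)·(lambda - 5) = 0.
Eigenvalues: 4, 5.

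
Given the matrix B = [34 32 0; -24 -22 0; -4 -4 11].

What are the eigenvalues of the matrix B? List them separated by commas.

Compute the characteristic polynomial p(r) = det(rI - B).
Expanding the 3×3 determinant: p(r) = r^3 - 23r^2 + 152r - 220.
Rational-root test: r = 2 gives p(2) = 0.
Factor out (r - 2): p(r) = (r - 2)·(r^2 - 21r + 110).
The quadratic factors as (r - 10)·(r - 11).
Eigenvalues: 2, 10, 11.

2, 10, 11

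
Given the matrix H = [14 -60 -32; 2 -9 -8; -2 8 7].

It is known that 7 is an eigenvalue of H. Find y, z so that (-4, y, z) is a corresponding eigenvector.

-1, 1

We need (H - 7I)v = 0.
H - 7I = [[7, -60, -32], [2, -16, -8], [-2, 8, 0]].
Row 1: (7)·-4 + (-60)·y + (-32)·z = 0
Row 2: (2)·-4 + (-16)·y + (-8)·z = 0
Row 3: (-2)·-4 + (8)·y + (0)·z = 0
Solving gives y = -1, z = 1.
Check: H·(-4, -1, 1) = (-28, -7, 7) = 7·(-4, -1, 1).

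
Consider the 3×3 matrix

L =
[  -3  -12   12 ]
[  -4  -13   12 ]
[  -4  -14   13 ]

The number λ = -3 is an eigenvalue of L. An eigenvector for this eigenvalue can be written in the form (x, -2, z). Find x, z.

-1, -2

We need (L + 3I)v = 0.
L + 3I = [[0, -12, 12], [-4, -10, 12], [-4, -14, 16]].
Row 1: (0)·x + (-12)·-2 + (12)·z = 0
Row 2: (-4)·x + (-10)·-2 + (12)·z = 0
Row 3: (-4)·x + (-14)·-2 + (16)·z = 0
Solving gives x = -1, z = -2.
Check: L·(-1, -2, -2) = (3, 6, 6) = -3·(-1, -2, -2).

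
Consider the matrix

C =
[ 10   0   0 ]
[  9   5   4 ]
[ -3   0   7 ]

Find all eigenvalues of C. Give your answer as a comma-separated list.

5, 7, 10

Set up det(rI - C) = 0.
Cofactor expansion gives p(r) = r^3 - 22r^2 + 155r - 350.
Since p(5) = 0, r = 5 is a root.
Factor out (r - 5): p(r) = (r - 5)·(r^2 - 17r + 70).
The quadratic factors as (r - 7)·(r - 10).
Eigenvalues: 5, 7, 10.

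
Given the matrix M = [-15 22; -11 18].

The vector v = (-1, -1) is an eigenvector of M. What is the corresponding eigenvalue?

7

Compute Mv: M·(-1, -1) = (-7, -7).
Since Mv = λv, compare component 1: -7 = λ·-1, so λ = 7.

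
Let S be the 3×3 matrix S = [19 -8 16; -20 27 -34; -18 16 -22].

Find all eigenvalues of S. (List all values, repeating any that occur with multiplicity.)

The characteristic polynomial is p(λ) = det(λI - S).
Cofactor expansion gives p(λ) = λ^3 - 24λ^2 + 173λ - 330.
Try λ = 10: p(10) = 0, so 10 is a root.
Dividing by (λ - 10) leaves λ^2 - 14λ + 33.
The quadratic factors as (λ - 3)·(λ - 11).
Eigenvalues: 3, 10, 11.

3, 10, 11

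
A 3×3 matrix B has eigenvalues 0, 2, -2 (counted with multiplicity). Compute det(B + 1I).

-3

If B has eigenvalues 0, 2, -2, then B + 1I has eigenvalues 1, 3, -1.
det(B + 1I) = (1) · (3) · (-1) = -3.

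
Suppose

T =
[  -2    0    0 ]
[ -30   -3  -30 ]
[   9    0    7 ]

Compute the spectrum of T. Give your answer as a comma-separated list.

-3, -2, 7

Compute the characteristic polynomial p(λ) = det(λI - T).
Cofactor expansion gives p(λ) = λ^3 - 2λ^2 - 29λ - 42.
Since p(7) = 0, λ = 7 is a root.
Dividing by (λ - 7) leaves λ^2 + 5λ + 6.
The quadratic factors as (λ + 3)·(λ + 2).
Eigenvalues: -3, -2, 7.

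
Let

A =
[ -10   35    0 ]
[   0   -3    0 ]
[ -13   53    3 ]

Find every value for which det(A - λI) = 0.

Set up det(μI - A) = 0.
Expanding along the first row, p(μ) = μ^3 + 10μ^2 - 9μ - 90.
Try μ = -3: p(-3) = 0, so -3 is a root.
Factor out (μ + 3): p(μ) = (μ + 3)·(μ^2 + 7μ - 30).
The quadratic factors as (μ + 10)·(μ - 3).
Eigenvalues: -10, -3, 3.

-10, -3, 3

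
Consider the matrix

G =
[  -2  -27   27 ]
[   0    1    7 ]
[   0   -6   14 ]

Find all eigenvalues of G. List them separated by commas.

-2, 7, 8

Set up det(rI - G) = 0.
Expanding the 3×3 determinant: p(r) = r^3 - 13r^2 + 26r + 112.
Try r = -2: p(-2) = 0, so -2 is a root.
Factor out (r + 2): p(r) = (r + 2)·(r^2 - 15r + 56).
The quadratic factors as (r - 7)·(r - 8).
Eigenvalues: -2, 7, 8.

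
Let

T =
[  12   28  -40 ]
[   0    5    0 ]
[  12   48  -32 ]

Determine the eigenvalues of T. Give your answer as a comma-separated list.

Set up det(sI - T) = 0.
Expanding along the first row, p(s) = s^3 + 15s^2 - 4s - 480.
Try s = -8: p(-8) = 0, so -8 is a root.
Dividing by (s + 8) leaves s^2 + 7s - 60.
The quadratic factors as (s + 12)·(s - 5).
Eigenvalues: -12, -8, 5.

-12, -8, 5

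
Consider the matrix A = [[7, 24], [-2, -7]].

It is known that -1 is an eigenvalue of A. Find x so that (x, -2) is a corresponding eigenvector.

6

We need (A + 1I)v = 0.
A + 1I = [[8, 24], [-2, -6]].
Row 1: (8)·x + (24)·-2 = 0
Row 2: (-2)·x + (-6)·-2 = 0
Solving gives x = 6.
Check: A·(6, -2) = (-6, 2) = -1·(6, -2).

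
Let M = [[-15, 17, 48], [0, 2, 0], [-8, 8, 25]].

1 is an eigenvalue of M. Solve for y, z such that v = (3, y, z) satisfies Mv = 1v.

We need (M - 1I)v = 0.
M - 1I = [[-16, 17, 48], [0, 1, 0], [-8, 8, 24]].
Row 1: (-16)·3 + (17)·y + (48)·z = 0
Row 2: (0)·3 + (1)·y + (0)·z = 0
Row 3: (-8)·3 + (8)·y + (24)·z = 0
Solving gives y = 0, z = 1.
Check: M·(3, 0, 1) = (3, 0, 1) = 1·(3, 0, 1).

0, 1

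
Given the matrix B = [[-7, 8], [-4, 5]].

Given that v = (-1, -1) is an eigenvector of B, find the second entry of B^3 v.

First find the eigenvalue: Bv = (-1, -1) = 1·(-1, -1), so λ = 1.
Then B^3 v = λ^3·v = 1^3·(-1, -1) = 1·(-1, -1) = (-1, -1).

-1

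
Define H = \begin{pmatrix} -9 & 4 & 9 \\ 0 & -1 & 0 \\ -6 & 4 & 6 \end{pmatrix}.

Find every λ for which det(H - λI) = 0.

The characteristic polynomial is p(t) = det(tI - H).
Cofactor expansion gives p(t) = t^3 + 4t^2 + 3t.
Rational-root test: t = 0 gives p(0) = 0.
Factor out t: p(t) = t·(t^2 + 4t + 3).
The quadratic factors as (t + 3)·(t + 1).
Eigenvalues: -3, -1, 0.

-3, -1, 0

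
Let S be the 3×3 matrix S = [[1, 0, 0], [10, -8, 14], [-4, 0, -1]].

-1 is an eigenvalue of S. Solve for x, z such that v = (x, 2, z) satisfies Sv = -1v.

We need (S + 1I)v = 0.
S + 1I = [[2, 0, 0], [10, -7, 14], [-4, 0, 0]].
Row 1: (2)·x + (0)·2 + (0)·z = 0
Row 2: (10)·x + (-7)·2 + (14)·z = 0
Row 3: (-4)·x + (0)·2 + (0)·z = 0
Solving gives x = 0, z = 1.
Check: S·(0, 2, 1) = (0, -2, -1) = -1·(0, 2, 1).

0, 1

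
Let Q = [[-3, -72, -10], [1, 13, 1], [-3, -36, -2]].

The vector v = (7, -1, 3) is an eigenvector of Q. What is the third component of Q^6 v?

2187

First find the eigenvalue: Qv = (21, -3, 9) = 3·(7, -1, 3), so λ = 3.
Then Q^6 v = λ^6·v = 3^6·(7, -1, 3) = 729·(7, -1, 3) = (5103, -729, 2187).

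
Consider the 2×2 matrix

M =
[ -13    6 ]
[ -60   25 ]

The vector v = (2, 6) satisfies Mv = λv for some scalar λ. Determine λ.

Compute Mv: M·(2, 6) = (10, 30).
Since Mv = λv, compare component 1: 10 = λ·2, so λ = 5.

5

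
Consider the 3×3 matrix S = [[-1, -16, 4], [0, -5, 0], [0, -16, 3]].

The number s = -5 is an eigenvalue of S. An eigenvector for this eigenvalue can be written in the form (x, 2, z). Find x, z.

We need (S + 5I)v = 0.
S + 5I = [[4, -16, 4], [0, 0, 0], [0, -16, 8]].
Row 1: (4)·x + (-16)·2 + (4)·z = 0
Row 2: (0)·x + (0)·2 + (0)·z = 0
Row 3: (0)·x + (-16)·2 + (8)·z = 0
Solving gives x = 4, z = 4.
Check: S·(4, 2, 4) = (-20, -10, -20) = -5·(4, 2, 4).

4, 4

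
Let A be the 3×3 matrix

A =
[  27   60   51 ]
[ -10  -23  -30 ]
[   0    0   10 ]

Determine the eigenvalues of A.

-3, 7, 10

Set up det(sI - A) = 0.
Expanding along the first row, p(s) = s^3 - 14s^2 + 19s + 210.
Rational-root test: s = -3 gives p(-3) = 0.
Dividing by (s + 3) leaves s^2 - 17s + 70.
The quadratic factors as (s - 7)·(s - 10).
Eigenvalues: -3, 7, 10.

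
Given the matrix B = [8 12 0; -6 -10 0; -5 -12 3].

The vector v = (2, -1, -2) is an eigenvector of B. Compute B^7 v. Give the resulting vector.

(256, -128, -256)

First find the eigenvalue: Bv = (4, -2, -4) = 2·(2, -1, -2), so λ = 2.
Then B^7 v = λ^7·v = 2^7·(2, -1, -2) = 128·(2, -1, -2) = (256, -128, -256).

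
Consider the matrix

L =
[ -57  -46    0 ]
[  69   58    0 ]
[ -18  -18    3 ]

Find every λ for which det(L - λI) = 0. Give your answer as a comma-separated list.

The characteristic polynomial is p(λ) = det(λI - L).
Expanding the 3×3 determinant: p(λ) = λ^3 - 4λ^2 - 129λ + 396.
Since p(12) = 0, λ = 12 is a root.
Dividing by (λ - 12) leaves λ^2 + 8λ - 33.
The quadratic factors as (λ + 11)·(λ - 3).
Eigenvalues: -11, 3, 12.

-11, 3, 12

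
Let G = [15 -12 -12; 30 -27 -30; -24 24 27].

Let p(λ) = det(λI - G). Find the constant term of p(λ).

-81

p(λ) = λ^3 - 15λ^2 + 63λ - 81.
The constant term is -81.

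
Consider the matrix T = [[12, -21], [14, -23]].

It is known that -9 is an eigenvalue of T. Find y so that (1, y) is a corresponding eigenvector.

1

We need (T + 9I)v = 0.
T + 9I = [[21, -21], [14, -14]].
Row 1: (21)·1 + (-21)·y = 0
Row 2: (14)·1 + (-14)·y = 0
Solving gives y = 1.
Check: T·(1, 1) = (-9, -9) = -9·(1, 1).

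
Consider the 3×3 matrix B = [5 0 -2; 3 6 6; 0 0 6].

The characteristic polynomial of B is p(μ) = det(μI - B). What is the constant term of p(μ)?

-180

p(μ) = μ^3 - 17μ^2 + 96μ - 180.
The constant term is -180.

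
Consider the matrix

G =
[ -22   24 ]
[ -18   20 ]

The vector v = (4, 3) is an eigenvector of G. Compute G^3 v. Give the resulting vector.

First find the eigenvalue: Gv = (-16, -12) = -4·(4, 3), so λ = -4.
Then G^3 v = λ^3·v = (-4)^3·(4, 3) = -64·(4, 3) = (-256, -192).

(-256, -192)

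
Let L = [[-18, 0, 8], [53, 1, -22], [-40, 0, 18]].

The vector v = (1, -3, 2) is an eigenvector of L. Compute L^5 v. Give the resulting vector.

First find the eigenvalue: Lv = (-2, 6, -4) = -2·(1, -3, 2), so λ = -2.
Then L^5 v = λ^5·v = (-2)^5·(1, -3, 2) = -32·(1, -3, 2) = (-32, 96, -64).

(-32, 96, -64)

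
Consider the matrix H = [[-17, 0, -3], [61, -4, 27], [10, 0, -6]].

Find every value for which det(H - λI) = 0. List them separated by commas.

Compute the characteristic polynomial p(λ) = det(λI - H).
Cofactor expansion gives p(λ) = λ^3 + 27λ^2 + 224λ + 528.
Rational-root test: λ = -4 gives p(-4) = 0.
Factor out (λ + 4): p(λ) = (λ + 4)·(λ^2 + 23λ + 132).
The quadratic factors as (λ + 12)·(λ + 11).
Eigenvalues: -12, -11, -4.

-12, -11, -4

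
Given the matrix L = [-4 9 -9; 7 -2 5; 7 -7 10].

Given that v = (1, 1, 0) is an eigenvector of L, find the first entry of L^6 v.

15625

First find the eigenvalue: Lv = (5, 5, 0) = 5·(1, 1, 0), so λ = 5.
Then L^6 v = λ^6·v = 5^6·(1, 1, 0) = 15625·(1, 1, 0) = (15625, 15625, 0).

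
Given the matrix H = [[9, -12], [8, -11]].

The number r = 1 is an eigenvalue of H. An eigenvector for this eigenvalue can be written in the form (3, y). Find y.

2

We need (H - 1I)v = 0.
H - 1I = [[8, -12], [8, -12]].
Row 1: (8)·3 + (-12)·y = 0
Row 2: (8)·3 + (-12)·y = 0
Solving gives y = 2.
Check: H·(3, 2) = (3, 2) = 1·(3, 2).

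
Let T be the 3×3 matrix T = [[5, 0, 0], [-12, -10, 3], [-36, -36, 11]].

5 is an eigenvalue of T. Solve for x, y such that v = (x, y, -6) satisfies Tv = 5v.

We need (T - 5I)v = 0.
T - 5I = [[0, 0, 0], [-12, -15, 3], [-36, -36, 6]].
Row 1: (0)·x + (0)·y + (0)·-6 = 0
Row 2: (-12)·x + (-15)·y + (3)·-6 = 0
Row 3: (-36)·x + (-36)·y + (6)·-6 = 0
Solving gives x = 1, y = -2.
Check: T·(1, -2, -6) = (5, -10, -30) = 5·(1, -2, -6).

1, -2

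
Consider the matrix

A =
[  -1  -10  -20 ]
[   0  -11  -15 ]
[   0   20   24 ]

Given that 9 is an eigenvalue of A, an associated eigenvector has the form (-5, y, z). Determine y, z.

-3, 4

We need (A - 9I)v = 0.
A - 9I = [[-10, -10, -20], [0, -20, -15], [0, 20, 15]].
Row 1: (-10)·-5 + (-10)·y + (-20)·z = 0
Row 2: (0)·-5 + (-20)·y + (-15)·z = 0
Row 3: (0)·-5 + (20)·y + (15)·z = 0
Solving gives y = -3, z = 4.
Check: A·(-5, -3, 4) = (-45, -27, 36) = 9·(-5, -3, 4).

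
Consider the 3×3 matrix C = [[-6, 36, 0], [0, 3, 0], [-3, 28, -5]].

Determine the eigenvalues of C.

Compute the characteristic polynomial p(μ) = det(μI - C).
Cofactor expansion gives p(μ) = μ^3 + 8μ^2 - 3μ - 90.
Try μ = -6: p(-6) = 0, so -6 is a root.
Factor out (μ + 6): p(μ) = (μ + 6)·(μ^2 + 2μ - 15).
The quadratic factors as (μ + 5)·(μ - 3).
Eigenvalues: -6, -5, 3.

-6, -5, 3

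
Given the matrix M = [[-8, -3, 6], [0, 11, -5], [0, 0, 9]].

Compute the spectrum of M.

-8, 9, 11

M is upper triangular, so its eigenvalues are the diagonal entries.
Diagonal: -8, 11, 9.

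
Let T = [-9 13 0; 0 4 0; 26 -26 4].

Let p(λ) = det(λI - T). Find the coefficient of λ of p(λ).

-56

p(λ) = λ^3 + λ^2 - 56λ + 144.
The coefficient of λ is -56.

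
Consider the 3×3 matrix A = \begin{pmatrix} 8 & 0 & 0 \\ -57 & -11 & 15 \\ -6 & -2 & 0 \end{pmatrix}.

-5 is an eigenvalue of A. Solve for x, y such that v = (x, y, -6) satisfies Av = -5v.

We need (A + 5I)v = 0.
A + 5I = [[13, 0, 0], [-57, -6, 15], [-6, -2, 5]].
Row 1: (13)·x + (0)·y + (0)·-6 = 0
Row 2: (-57)·x + (-6)·y + (15)·-6 = 0
Row 3: (-6)·x + (-2)·y + (5)·-6 = 0
Solving gives x = 0, y = -15.
Check: A·(0, -15, -6) = (0, 75, 30) = -5·(0, -15, -6).

0, -15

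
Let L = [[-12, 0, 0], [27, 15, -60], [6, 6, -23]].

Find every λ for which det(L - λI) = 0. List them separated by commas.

-12, -5, -3

Compute the characteristic polynomial p(lambda) = det(lambda·I - L).
Cofactor expansion gives p(lambda) = lambda^3 + 20·lambda^2 + 111·lambda + 180.
Since p(-5) = 0, lambda = -5 is a root.
Dividing by (lambda + 5) leaves lambda^2 + 15·lambda + 36.
The quadratic factors as (lambda + 12)·(lambda + 3).
Eigenvalues: -12, -5, -3.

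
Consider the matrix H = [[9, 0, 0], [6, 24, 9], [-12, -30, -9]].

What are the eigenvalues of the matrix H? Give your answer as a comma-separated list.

6, 9, 9

Compute the characteristic polynomial p(μ) = det(μI - H).
Expanding the 3×3 determinant: p(μ) = μ^3 - 24μ^2 + 189μ - 486.
Since p(9) = 0, μ = 9 is a root.
Factor out (μ - 9): p(μ) = (μ - 9)·(μ^2 - 15μ + 54).
The quadratic factors as (μ - 6)·(μ - 9).
Eigenvalues: 6, 9, 9.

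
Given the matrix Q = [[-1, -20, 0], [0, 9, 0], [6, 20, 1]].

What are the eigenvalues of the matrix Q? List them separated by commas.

Set up det(rI - Q) = 0.
Expanding the 3×3 determinant: p(r) = r^3 - 9r^2 - r + 9.
Since p(-1) = 0, r = -1 is a root.
Dividing by (r + 1) leaves r^2 - 10r + 9.
The quadratic factors as (r - 1)·(r - 9).
Eigenvalues: -1, 1, 9.

-1, 1, 9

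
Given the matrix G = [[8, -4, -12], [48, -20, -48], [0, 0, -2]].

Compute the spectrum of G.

-8, -4, -2

Set up det(lambda·I - G) = 0.
Expanding along the first row, p(lambda) = lambda^3 + 14·lambda^2 + 56·lambda + 64.
Try lambda = -8: p(-8) = 0, so -8 is a root.
Dividing by (lambda + 8) leaves lambda^2 + 6·lambda + 8.
The quadratic factors as (lambda + 4)·(lambda + 2).
Eigenvalues: -8, -4, -2.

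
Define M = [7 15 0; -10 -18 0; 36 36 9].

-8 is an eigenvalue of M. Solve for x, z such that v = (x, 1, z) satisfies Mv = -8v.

We need (M + 8I)v = 0.
M + 8I = [[15, 15, 0], [-10, -10, 0], [36, 36, 17]].
Row 1: (15)·x + (15)·1 + (0)·z = 0
Row 2: (-10)·x + (-10)·1 + (0)·z = 0
Row 3: (36)·x + (36)·1 + (17)·z = 0
Solving gives x = -1, z = 0.
Check: M·(-1, 1, 0) = (8, -8, 0) = -8·(-1, 1, 0).

-1, 0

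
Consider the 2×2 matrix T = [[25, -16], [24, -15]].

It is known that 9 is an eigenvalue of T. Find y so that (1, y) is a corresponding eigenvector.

1

We need (T - 9I)v = 0.
T - 9I = [[16, -16], [24, -24]].
Row 1: (16)·1 + (-16)·y = 0
Row 2: (24)·1 + (-24)·y = 0
Solving gives y = 1.
Check: T·(1, 1) = (9, 9) = 9·(1, 1).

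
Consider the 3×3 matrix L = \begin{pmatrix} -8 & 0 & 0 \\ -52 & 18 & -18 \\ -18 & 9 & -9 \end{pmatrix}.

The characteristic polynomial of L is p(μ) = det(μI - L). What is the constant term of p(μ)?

p(μ) = μ^3 - μ^2 - 72μ.
The constant term is 0.

0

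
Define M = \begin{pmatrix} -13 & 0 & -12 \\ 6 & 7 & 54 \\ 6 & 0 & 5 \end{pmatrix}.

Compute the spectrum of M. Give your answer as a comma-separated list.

Compute the characteristic polynomial p(λ) = det(λI - M).
Expanding along the first row, p(λ) = λ^3 + λ^2 - 49λ - 49.
Try λ = 7: p(7) = 0, so 7 is a root.
Factor out (λ - 7): p(λ) = (λ - 7)·(λ^2 + 8λ + 7).
The quadratic factors as (λ + 7)·(λ + 1).
Eigenvalues: -7, -1, 7.

-7, -1, 7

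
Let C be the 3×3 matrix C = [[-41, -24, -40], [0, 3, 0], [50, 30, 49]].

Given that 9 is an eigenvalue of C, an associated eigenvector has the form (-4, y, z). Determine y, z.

We need (C - 9I)v = 0.
C - 9I = [[-50, -24, -40], [0, -6, 0], [50, 30, 40]].
Row 1: (-50)·-4 + (-24)·y + (-40)·z = 0
Row 2: (0)·-4 + (-6)·y + (0)·z = 0
Row 3: (50)·-4 + (30)·y + (40)·z = 0
Solving gives y = 0, z = 5.
Check: C·(-4, 0, 5) = (-36, 0, 45) = 9·(-4, 0, 5).

0, 5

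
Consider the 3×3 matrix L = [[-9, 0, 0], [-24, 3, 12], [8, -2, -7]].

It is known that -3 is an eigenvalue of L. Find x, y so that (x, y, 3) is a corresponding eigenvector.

We need (L + 3I)v = 0.
L + 3I = [[-6, 0, 0], [-24, 6, 12], [8, -2, -4]].
Row 1: (-6)·x + (0)·y + (0)·3 = 0
Row 2: (-24)·x + (6)·y + (12)·3 = 0
Row 3: (8)·x + (-2)·y + (-4)·3 = 0
Solving gives x = 0, y = -6.
Check: L·(0, -6, 3) = (0, 18, -9) = -3·(0, -6, 3).

0, -6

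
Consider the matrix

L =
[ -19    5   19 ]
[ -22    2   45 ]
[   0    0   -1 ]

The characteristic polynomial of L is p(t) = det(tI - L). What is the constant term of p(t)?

p(t) = t^3 + 18t^2 + 89t + 72.
The constant term is 72.

72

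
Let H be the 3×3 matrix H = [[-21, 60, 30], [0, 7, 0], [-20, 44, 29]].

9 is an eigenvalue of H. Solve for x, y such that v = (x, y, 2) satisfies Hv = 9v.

We need (H - 9I)v = 0.
H - 9I = [[-30, 60, 30], [0, -2, 0], [-20, 44, 20]].
Row 1: (-30)·x + (60)·y + (30)·2 = 0
Row 2: (0)·x + (-2)·y + (0)·2 = 0
Row 3: (-20)·x + (44)·y + (20)·2 = 0
Solving gives x = 2, y = 0.
Check: H·(2, 0, 2) = (18, 0, 18) = 9·(2, 0, 2).

2, 0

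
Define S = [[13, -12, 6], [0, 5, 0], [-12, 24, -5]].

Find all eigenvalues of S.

Set up det(tI - S) = 0.
Expanding along the first row, p(t) = t^3 - 13t^2 + 47t - 35.
Try t = 1: p(1) = 0, so 1 is a root.
Factor out (t - 1): p(t) = (t - 1)·(t^2 - 12t + 35).
The quadratic factors as (t - 5)·(t - 7).
Eigenvalues: 1, 5, 7.

1, 5, 7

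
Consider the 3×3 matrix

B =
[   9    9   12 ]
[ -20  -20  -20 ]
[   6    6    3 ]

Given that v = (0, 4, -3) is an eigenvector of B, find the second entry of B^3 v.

-500

First find the eigenvalue: Bv = (0, -20, 15) = -5·(0, 4, -3), so λ = -5.
Then B^3 v = λ^3·v = (-5)^3·(0, 4, -3) = -125·(0, 4, -3) = (0, -500, 375).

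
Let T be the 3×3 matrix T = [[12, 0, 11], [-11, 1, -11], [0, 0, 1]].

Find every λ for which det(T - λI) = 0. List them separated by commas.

Compute the characteristic polynomial p(μ) = det(μI - T).
Expanding the 3×3 determinant: p(μ) = μ^3 - 14μ^2 + 25μ - 12.
Rational-root test: μ = 12 gives p(12) = 0.
Factor out (μ - 12): p(μ) = (μ - 12)·(μ^2 - 2μ + 1).
The quadratic factor is (μ - 1)^2.
Eigenvalues: 1, 1, 12.

1, 1, 12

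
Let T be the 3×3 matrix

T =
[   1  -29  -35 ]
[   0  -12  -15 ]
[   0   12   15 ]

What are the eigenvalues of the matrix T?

0, 1, 3

The characteristic polynomial is p(s) = det(sI - T).
Cofactor expansion gives p(s) = s^3 - 4s^2 + 3s.
Since p(1) = 0, s = 1 is a root.
Factor out (s - 1): p(s) = (s - 1)·(s^2 - 3s).
The quadratic factors as s·(s - 3).
Eigenvalues: 0, 1, 3.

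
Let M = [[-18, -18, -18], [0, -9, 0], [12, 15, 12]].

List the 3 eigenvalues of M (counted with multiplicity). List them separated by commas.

-9, -6, 0

Compute the characteristic polynomial p(λ) = det(λI - M).
Expanding along the first row, p(λ) = λ^3 + 15λ^2 + 54λ.
Rational-root test: λ = 0 gives p(0) = 0.
Dividing by λ leaves λ^2 + 15λ + 54.
The quadratic factors as (λ + 9)·(λ + 6).
Eigenvalues: -9, -6, 0.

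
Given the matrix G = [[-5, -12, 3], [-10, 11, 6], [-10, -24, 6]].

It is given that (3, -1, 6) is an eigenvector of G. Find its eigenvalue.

5

Compute Gv: G·(3, -1, 6) = (15, -5, 30).
Since Gv = λv, compare component 1: 15 = λ·3, so λ = 5.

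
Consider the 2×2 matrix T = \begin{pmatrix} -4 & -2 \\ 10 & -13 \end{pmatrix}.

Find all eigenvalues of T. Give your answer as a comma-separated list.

-9, -8

det(T - λI) = (-4 - λ)(-13 - λ) - (-2)·(10) = λ^2 + 17λ + 72.
This factors as (λ + 9)·(λ + 8) = 0.
Eigenvalues: -9, -8.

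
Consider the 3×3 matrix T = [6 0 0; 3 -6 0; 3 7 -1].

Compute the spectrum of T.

-6, -1, 6

T is lower triangular, so its eigenvalues are the diagonal entries.
Diagonal: 6, -6, -1.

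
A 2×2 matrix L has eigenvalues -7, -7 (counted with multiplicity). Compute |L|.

49

det(L) is the product of the eigenvalues: (-7) · (-7) = 49.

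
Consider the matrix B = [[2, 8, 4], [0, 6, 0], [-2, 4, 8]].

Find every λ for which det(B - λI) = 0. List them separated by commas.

4, 6, 6

The characteristic polynomial is p(lambda) = det(lambda·I - B).
Expanding the 3×3 determinant: p(lambda) = lambda^3 - 16·lambda^2 + 84·lambda - 144.
Rational-root test: lambda = 6 gives p(6) = 0.
Factor out (lambda - 6): p(lambda) = (lambda - 6)·(lambda^2 - 10·lambda + 24).
The quadratic factors as (lambda - 4)·(lambda - 6).
Eigenvalues: 4, 6, 6.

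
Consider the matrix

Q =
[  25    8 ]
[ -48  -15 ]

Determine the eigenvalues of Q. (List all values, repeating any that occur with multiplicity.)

1, 9

det(Q - tI) = (25 - t)(-15 - t) - (8)·(-48) = t^2 - 10t + 9.
This factors as (t - 1)·(t - 9) = 0.
Eigenvalues: 1, 9.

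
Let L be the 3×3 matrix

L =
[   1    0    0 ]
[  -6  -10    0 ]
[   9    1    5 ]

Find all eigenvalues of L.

L is lower triangular, so its eigenvalues are the diagonal entries.
Diagonal: 1, -10, 5.

-10, 1, 5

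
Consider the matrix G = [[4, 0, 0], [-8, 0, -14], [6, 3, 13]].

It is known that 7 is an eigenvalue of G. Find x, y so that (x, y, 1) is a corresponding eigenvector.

We need (G - 7I)v = 0.
G - 7I = [[-3, 0, 0], [-8, -7, -14], [6, 3, 6]].
Row 1: (-3)·x + (0)·y + (0)·1 = 0
Row 2: (-8)·x + (-7)·y + (-14)·1 = 0
Row 3: (6)·x + (3)·y + (6)·1 = 0
Solving gives x = 0, y = -2.
Check: G·(0, -2, 1) = (0, -14, 7) = 7·(0, -2, 1).

0, -2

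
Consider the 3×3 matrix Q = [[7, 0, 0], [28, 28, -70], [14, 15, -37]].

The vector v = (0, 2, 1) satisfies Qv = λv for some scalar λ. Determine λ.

-7

Compute Qv: Q·(0, 2, 1) = (0, -14, -7).
Since Qv = λv, compare component 2: -14 = λ·2, so λ = -7.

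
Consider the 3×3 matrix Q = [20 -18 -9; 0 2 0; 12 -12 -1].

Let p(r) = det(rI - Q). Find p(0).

-176

p(0) = det(0·I − Q) = det(−Q) = (−1)^3·det(Q).
det(Q) = 176, so p(0) = -176.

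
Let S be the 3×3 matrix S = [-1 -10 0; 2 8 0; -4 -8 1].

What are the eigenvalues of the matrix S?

1, 3, 4

Compute the characteristic polynomial p(λ) = det(λI - S).
Cofactor expansion gives p(λ) = λ^3 - 8λ^2 + 19λ - 12.
Try λ = 1: p(1) = 0, so 1 is a root.
Dividing by (λ - 1) leaves λ^2 - 7λ + 12.
The quadratic factors as (λ - 3)·(λ - 4).
Eigenvalues: 1, 3, 4.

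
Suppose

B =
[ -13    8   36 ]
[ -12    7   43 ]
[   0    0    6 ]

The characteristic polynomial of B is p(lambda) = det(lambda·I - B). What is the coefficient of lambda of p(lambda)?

-31

p(lambda) = lambda^3 - 31·lambda - 30.
The coefficient of lambda is -31.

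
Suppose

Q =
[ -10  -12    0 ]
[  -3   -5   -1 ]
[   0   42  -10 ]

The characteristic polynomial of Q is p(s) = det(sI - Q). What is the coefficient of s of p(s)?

p(s) = s^3 + 25s^2 + 206s + 560.
The coefficient of s is 206.

206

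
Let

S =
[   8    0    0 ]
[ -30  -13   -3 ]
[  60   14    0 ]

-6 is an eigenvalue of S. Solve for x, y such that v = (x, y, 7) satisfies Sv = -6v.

We need (S + 6I)v = 0.
S + 6I = [[14, 0, 0], [-30, -7, -3], [60, 14, 6]].
Row 1: (14)·x + (0)·y + (0)·7 = 0
Row 2: (-30)·x + (-7)·y + (-3)·7 = 0
Row 3: (60)·x + (14)·y + (6)·7 = 0
Solving gives x = 0, y = -3.
Check: S·(0, -3, 7) = (0, 18, -42) = -6·(0, -3, 7).

0, -3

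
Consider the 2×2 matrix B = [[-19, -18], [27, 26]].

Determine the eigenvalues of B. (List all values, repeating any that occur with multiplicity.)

-1, 8

det(B - rI) = (-19 - r)(26 - r) - (-18)·(27) = r^2 - 7r - 8.
This factors as (r + 1)·(r - 8) = 0.
Eigenvalues: -1, 8.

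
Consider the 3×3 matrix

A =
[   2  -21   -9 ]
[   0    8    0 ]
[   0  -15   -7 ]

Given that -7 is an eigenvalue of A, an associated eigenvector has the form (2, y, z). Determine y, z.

0, 2

We need (A + 7I)v = 0.
A + 7I = [[9, -21, -9], [0, 15, 0], [0, -15, 0]].
Row 1: (9)·2 + (-21)·y + (-9)·z = 0
Row 2: (0)·2 + (15)·y + (0)·z = 0
Row 3: (0)·2 + (-15)·y + (0)·z = 0
Solving gives y = 0, z = 2.
Check: A·(2, 0, 2) = (-14, 0, -14) = -7·(2, 0, 2).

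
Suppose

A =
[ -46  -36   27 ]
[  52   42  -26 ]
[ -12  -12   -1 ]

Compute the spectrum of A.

Set up det(μI - A) = 0.
Expanding the 3×3 determinant: p(μ) = μ^3 + 5μ^2 - 44μ + 60.
Rational-root test: μ = -10 gives p(-10) = 0.
Factor out (μ + 10): p(μ) = (μ + 10)·(μ^2 - 5μ + 6).
The quadratic factors as (μ - 2)·(μ - 3).
Eigenvalues: -10, 2, 3.

-10, 2, 3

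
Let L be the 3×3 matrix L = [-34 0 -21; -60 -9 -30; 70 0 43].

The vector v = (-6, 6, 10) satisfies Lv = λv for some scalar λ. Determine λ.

Compute Lv: L·(-6, 6, 10) = (-6, 6, 10).
Since Lv = λv, compare component 1: -6 = λ·-6, so λ = 1.

1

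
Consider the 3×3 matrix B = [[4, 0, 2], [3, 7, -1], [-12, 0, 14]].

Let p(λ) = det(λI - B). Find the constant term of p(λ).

-560

p(λ) = λ^3 - 25λ^2 + 206λ - 560.
The constant term is -560.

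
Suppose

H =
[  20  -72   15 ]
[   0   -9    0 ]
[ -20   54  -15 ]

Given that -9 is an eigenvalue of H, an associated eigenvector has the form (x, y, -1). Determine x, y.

We need (H + 9I)v = 0.
H + 9I = [[29, -72, 15], [0, 0, 0], [-20, 54, -6]].
Row 1: (29)·x + (-72)·y + (15)·-1 = 0
Row 2: (0)·x + (0)·y + (0)·-1 = 0
Row 3: (-20)·x + (54)·y + (-6)·-1 = 0
Solving gives x = 3, y = 1.
Check: H·(3, 1, -1) = (-27, -9, 9) = -9·(3, 1, -1).

3, 1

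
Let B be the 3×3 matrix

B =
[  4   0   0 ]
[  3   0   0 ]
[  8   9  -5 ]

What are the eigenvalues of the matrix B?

-5, 0, 4

B is lower triangular, so its eigenvalues are the diagonal entries.
Diagonal: 4, 0, -5.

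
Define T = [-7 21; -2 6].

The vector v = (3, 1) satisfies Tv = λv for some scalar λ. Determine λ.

0

Compute Tv: T·(3, 1) = (0, 0).
Since Tv = λv, compare component 1: 0 = λ·3, so λ = 0.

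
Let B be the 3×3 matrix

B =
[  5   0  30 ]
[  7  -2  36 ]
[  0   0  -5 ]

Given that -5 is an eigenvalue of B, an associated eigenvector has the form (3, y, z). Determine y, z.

We need (B + 5I)v = 0.
B + 5I = [[10, 0, 30], [7, 3, 36], [0, 0, 0]].
Row 1: (10)·3 + (0)·y + (30)·z = 0
Row 2: (7)·3 + (3)·y + (36)·z = 0
Row 3: (0)·3 + (0)·y + (0)·z = 0
Solving gives y = 5, z = -1.
Check: B·(3, 5, -1) = (-15, -25, 5) = -5·(3, 5, -1).

5, -1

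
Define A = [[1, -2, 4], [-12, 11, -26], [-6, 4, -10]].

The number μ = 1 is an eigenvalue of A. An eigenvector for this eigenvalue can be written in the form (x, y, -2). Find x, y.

We need (A - 1I)v = 0.
A - 1I = [[0, -2, 4], [-12, 10, -26], [-6, 4, -11]].
Row 1: (0)·x + (-2)·y + (4)·-2 = 0
Row 2: (-12)·x + (10)·y + (-26)·-2 = 0
Row 3: (-6)·x + (4)·y + (-11)·-2 = 0
Solving gives x = 1, y = -4.
Check: A·(1, -4, -2) = (1, -4, -2) = 1·(1, -4, -2).

1, -4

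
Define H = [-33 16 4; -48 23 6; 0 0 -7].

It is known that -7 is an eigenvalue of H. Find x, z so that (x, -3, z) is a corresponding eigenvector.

-2, -1

We need (H + 7I)v = 0.
H + 7I = [[-26, 16, 4], [-48, 30, 6], [0, 0, 0]].
Row 1: (-26)·x + (16)·-3 + (4)·z = 0
Row 2: (-48)·x + (30)·-3 + (6)·z = 0
Row 3: (0)·x + (0)·-3 + (0)·z = 0
Solving gives x = -2, z = -1.
Check: H·(-2, -3, -1) = (14, 21, 7) = -7·(-2, -3, -1).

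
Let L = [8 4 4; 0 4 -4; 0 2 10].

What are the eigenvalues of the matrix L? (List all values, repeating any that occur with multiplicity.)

6, 8, 8

The characteristic polynomial is p(λ) = det(λI - L).
Expanding along the first row, p(λ) = λ^3 - 22λ^2 + 160λ - 384.
Since p(6) = 0, λ = 6 is a root.
Dividing by (λ - 6) leaves λ^2 - 16λ + 64.
The quadratic factor is (λ - 8)^2.
Eigenvalues: 6, 8, 8.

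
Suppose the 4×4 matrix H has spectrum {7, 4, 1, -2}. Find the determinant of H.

det(H) is the product of the eigenvalues: (7) · (4) · (1) · (-2) = -56.

-56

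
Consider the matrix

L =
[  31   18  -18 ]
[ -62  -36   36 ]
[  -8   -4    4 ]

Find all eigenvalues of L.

-5, 0, 4

The characteristic polynomial is p(μ) = det(μI - L).
Expanding the 3×3 determinant: p(μ) = μ^3 + μ^2 - 20μ.
Since p(-5) = 0, μ = -5 is a root.
Dividing by (μ + 5) leaves μ^2 - 4μ.
The quadratic factors as μ·(μ - 4).
Eigenvalues: -5, 0, 4.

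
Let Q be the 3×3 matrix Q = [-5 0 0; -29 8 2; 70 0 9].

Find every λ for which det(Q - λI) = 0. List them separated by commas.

Compute the characteristic polynomial p(λ) = det(λI - Q).
Expanding along the first row, p(λ) = λ^3 - 12λ^2 - 13λ + 360.
Try λ = 8: p(8) = 0, so 8 is a root.
Dividing by (λ - 8) leaves λ^2 - 4λ - 45.
The quadratic factors as (λ + 5)·(λ - 9).
Eigenvalues: -5, 8, 9.

-5, 8, 9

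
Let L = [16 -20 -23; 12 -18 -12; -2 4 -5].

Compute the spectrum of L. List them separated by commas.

The characteristic polynomial is p(s) = det(sI - L).
Expanding along the first row, p(s) = s^3 + 7s^2 - 36s - 252.
Try s = -6: p(-6) = 0, so -6 is a root.
Factor out (s + 6): p(s) = (s + 6)·(s^2 + s - 42).
The quadratic factors as (s + 7)·(s - 6).
Eigenvalues: -7, -6, 6.

-7, -6, 6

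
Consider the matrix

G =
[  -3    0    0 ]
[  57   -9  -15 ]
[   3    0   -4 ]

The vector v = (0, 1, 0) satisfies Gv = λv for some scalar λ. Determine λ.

-9

Compute Gv: G·(0, 1, 0) = (0, -9, 0).
Since Gv = λv, compare component 2: -9 = λ·1, so λ = -9.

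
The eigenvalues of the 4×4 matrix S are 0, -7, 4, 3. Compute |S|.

0

det(S) is the product of the eigenvalues: (0) · (-7) · (4) · (3) = 0.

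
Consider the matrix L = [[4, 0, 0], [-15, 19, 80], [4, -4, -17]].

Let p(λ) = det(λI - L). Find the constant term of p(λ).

12

p(λ) = λ^3 - 6λ^2 + 5λ + 12.
The constant term is 12.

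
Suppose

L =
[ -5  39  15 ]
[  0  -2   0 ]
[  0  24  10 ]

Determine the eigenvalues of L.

-5, -2, 10

The characteristic polynomial is p(λ) = det(λI - L).
Expanding the 3×3 determinant: p(λ) = λ^3 - 3λ^2 - 60λ - 100.
Rational-root test: λ = -2 gives p(-2) = 0.
Factor out (λ + 2): p(λ) = (λ + 2)·(λ^2 - 5λ - 50).
The quadratic factors as (λ + 5)·(λ - 10).
Eigenvalues: -5, -2, 10.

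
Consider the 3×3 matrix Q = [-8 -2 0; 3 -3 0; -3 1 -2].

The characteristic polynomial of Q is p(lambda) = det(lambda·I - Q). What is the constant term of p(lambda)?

60

p(lambda) = lambda^3 + 13·lambda^2 + 52·lambda + 60.
The constant term is 60.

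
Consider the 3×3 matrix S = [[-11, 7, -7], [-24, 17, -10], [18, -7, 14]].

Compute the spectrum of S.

3, 7, 10

Compute the characteristic polynomial p(s) = det(sI - S).
Expanding along the first row, p(s) = s^3 - 20s^2 + 121s - 210.
Try s = 3: p(3) = 0, so 3 is a root.
Dividing by (s - 3) leaves s^2 - 17s + 70.
The quadratic factors as (s - 7)·(s - 10).
Eigenvalues: 3, 7, 10.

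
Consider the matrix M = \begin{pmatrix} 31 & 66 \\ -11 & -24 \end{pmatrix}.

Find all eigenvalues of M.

det(M - sI) = (31 - s)(-24 - s) - (66)·(-11) = s^2 - 7s - 18.
This factors as (s + 2)·(s - 9) = 0.
Eigenvalues: -2, 9.

-2, 9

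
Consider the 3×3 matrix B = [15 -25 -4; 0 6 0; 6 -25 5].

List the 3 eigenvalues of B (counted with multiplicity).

6, 9, 11

The characteristic polynomial is p(s) = det(sI - B).
Cofactor expansion gives p(s) = s^3 - 26s^2 + 219s - 594.
Since p(9) = 0, s = 9 is a root.
Factor out (s - 9): p(s) = (s - 9)·(s^2 - 17s + 66).
The quadratic factors as (s - 6)·(s - 11).
Eigenvalues: 6, 9, 11.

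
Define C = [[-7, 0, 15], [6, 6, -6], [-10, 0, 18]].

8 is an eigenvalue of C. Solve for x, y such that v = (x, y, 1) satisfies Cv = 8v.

1, 0

We need (C - 8I)v = 0.
C - 8I = [[-15, 0, 15], [6, -2, -6], [-10, 0, 10]].
Row 1: (-15)·x + (0)·y + (15)·1 = 0
Row 2: (6)·x + (-2)·y + (-6)·1 = 0
Row 3: (-10)·x + (0)·y + (10)·1 = 0
Solving gives x = 1, y = 0.
Check: C·(1, 0, 1) = (8, 0, 8) = 8·(1, 0, 1).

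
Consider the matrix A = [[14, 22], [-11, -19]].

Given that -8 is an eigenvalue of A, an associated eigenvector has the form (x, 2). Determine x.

We need (A + 8I)v = 0.
A + 8I = [[22, 22], [-11, -11]].
Row 1: (22)·x + (22)·2 = 0
Row 2: (-11)·x + (-11)·2 = 0
Solving gives x = -2.
Check: A·(-2, 2) = (16, -16) = -8·(-2, 2).

-2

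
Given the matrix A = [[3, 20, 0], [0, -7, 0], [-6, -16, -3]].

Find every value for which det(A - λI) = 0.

-7, -3, 3

Set up det(rI - A) = 0.
Cofactor expansion gives p(r) = r^3 + 7r^2 - 9r - 63.
Since p(3) = 0, r = 3 is a root.
Dividing by (r - 3) leaves r^2 + 10r + 21.
The quadratic factors as (r + 7)·(r + 3).
Eigenvalues: -7, -3, 3.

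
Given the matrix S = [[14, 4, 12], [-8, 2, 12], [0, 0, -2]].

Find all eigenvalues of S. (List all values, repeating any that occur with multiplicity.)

-2, 6, 10

Compute the characteristic polynomial p(s) = det(sI - S).
Cofactor expansion gives p(s) = s^3 - 14s^2 + 28s + 120.
Since p(10) = 0, s = 10 is a root.
Dividing by (s - 10) leaves s^2 - 4s - 12.
The quadratic factors as (s + 2)·(s - 6).
Eigenvalues: -2, 6, 10.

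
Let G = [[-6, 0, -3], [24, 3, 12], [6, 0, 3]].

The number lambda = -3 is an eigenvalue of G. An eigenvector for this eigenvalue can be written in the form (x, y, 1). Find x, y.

-1, 2

We need (G + 3I)v = 0.
G + 3I = [[-3, 0, -3], [24, 6, 12], [6, 0, 6]].
Row 1: (-3)·x + (0)·y + (-3)·1 = 0
Row 2: (24)·x + (6)·y + (12)·1 = 0
Row 3: (6)·x + (0)·y + (6)·1 = 0
Solving gives x = -1, y = 2.
Check: G·(-1, 2, 1) = (3, -6, -3) = -3·(-1, 2, 1).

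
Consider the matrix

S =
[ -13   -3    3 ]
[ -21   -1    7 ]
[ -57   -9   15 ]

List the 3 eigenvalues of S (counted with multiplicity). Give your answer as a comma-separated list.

The characteristic polynomial is p(λ) = det(λI - S).
Expanding the 3×3 determinant: p(λ) = λ^3 - λ^2 - 26λ - 24.
Try λ = -1: p(-1) = 0, so -1 is a root.
Dividing by (λ + 1) leaves λ^2 - 2λ - 24.
The quadratic factors as (λ + 4)·(λ - 6).
Eigenvalues: -4, -1, 6.

-4, -1, 6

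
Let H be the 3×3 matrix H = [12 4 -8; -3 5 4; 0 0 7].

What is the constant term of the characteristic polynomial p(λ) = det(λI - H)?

p(0) = det(0·I − H) = det(−H) = (−1)^3·det(H).
det(H) = 504, so p(0) = -504.

-504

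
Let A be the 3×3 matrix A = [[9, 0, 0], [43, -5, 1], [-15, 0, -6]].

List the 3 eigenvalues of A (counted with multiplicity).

-6, -5, 9

Set up det(tI - A) = 0.
Expanding along the first row, p(t) = t^3 + 2t^2 - 69t - 270.
Since p(-5) = 0, t = -5 is a root.
Dividing by (t + 5) leaves t^2 - 3t - 54.
The quadratic factors as (t + 6)·(t - 9).
Eigenvalues: -6, -5, 9.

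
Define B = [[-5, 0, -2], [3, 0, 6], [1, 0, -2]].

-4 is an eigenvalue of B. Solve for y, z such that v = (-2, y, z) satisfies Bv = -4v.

We need (B + 4I)v = 0.
B + 4I = [[-1, 0, -2], [3, 4, 6], [1, 0, 2]].
Row 1: (-1)·-2 + (0)·y + (-2)·z = 0
Row 2: (3)·-2 + (4)·y + (6)·z = 0
Row 3: (1)·-2 + (0)·y + (2)·z = 0
Solving gives y = 0, z = 1.
Check: B·(-2, 0, 1) = (8, 0, -4) = -4·(-2, 0, 1).

0, 1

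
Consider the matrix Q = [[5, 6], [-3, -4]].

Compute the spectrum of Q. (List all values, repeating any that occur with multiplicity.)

-1, 2

det(Q - lambda·I) = (5 - lambda)(-4 - lambda) - (6)·(-3) = lambda^2 - lambda - 2.
This factors as (lambda + 1)·(lambda - 2) = 0.
Eigenvalues: -1, 2.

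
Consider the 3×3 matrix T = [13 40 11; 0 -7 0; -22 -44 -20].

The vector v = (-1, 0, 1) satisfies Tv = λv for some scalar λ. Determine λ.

2

Compute Tv: T·(-1, 0, 1) = (-2, 0, 2).
Since Tv = λv, compare component 1: -2 = λ·-1, so λ = 2.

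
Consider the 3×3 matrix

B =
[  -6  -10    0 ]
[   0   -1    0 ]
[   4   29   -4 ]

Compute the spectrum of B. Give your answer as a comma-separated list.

-6, -4, -1

Set up det(λI - B) = 0.
Expanding along the first row, p(λ) = λ^3 + 11λ^2 + 34λ + 24.
Rational-root test: λ = -1 gives p(-1) = 0.
Dividing by (λ + 1) leaves λ^2 + 10λ + 24.
The quadratic factors as (λ + 6)·(λ + 4).
Eigenvalues: -6, -4, -1.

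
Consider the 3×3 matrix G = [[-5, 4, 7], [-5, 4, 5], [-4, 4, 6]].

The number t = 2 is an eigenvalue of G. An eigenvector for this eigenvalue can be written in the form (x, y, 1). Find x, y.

We need (G - 2I)v = 0.
G - 2I = [[-7, 4, 7], [-5, 2, 5], [-4, 4, 4]].
Row 1: (-7)·x + (4)·y + (7)·1 = 0
Row 2: (-5)·x + (2)·y + (5)·1 = 0
Row 3: (-4)·x + (4)·y + (4)·1 = 0
Solving gives x = 1, y = 0.
Check: G·(1, 0, 1) = (2, 0, 2) = 2·(1, 0, 1).

1, 0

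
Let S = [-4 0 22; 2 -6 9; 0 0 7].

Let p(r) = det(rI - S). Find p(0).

p(0) = det(0·I − S) = det(−S) = (−1)^3·det(S).
det(S) = 168, so p(0) = -168.

-168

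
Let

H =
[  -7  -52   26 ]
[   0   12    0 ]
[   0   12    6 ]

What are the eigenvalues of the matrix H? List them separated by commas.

-7, 6, 12

The characteristic polynomial is p(λ) = det(λI - H).
Expanding along the first row, p(λ) = λ^3 - 11λ^2 - 54λ + 504.
Since p(6) = 0, λ = 6 is a root.
Factor out (λ - 6): p(λ) = (λ - 6)·(λ^2 - 5λ - 84).
The quadratic factors as (λ + 7)·(λ - 12).
Eigenvalues: -7, 6, 12.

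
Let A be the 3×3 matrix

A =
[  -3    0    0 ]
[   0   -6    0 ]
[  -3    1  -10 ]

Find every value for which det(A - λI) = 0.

A is lower triangular, so its eigenvalues are the diagonal entries.
Diagonal: -3, -6, -10.

-10, -6, -3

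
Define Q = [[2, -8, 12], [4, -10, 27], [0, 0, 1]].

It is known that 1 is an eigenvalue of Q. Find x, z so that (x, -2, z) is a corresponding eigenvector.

8, -2

We need (Q - 1I)v = 0.
Q - 1I = [[1, -8, 12], [4, -11, 27], [0, 0, 0]].
Row 1: (1)·x + (-8)·-2 + (12)·z = 0
Row 2: (4)·x + (-11)·-2 + (27)·z = 0
Row 3: (0)·x + (0)·-2 + (0)·z = 0
Solving gives x = 8, z = -2.
Check: Q·(8, -2, -2) = (8, -2, -2) = 1·(8, -2, -2).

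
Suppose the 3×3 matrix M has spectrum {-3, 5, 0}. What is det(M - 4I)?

If M has eigenvalues -3, 5, 0, then M - 4I has eigenvalues -7, 1, -4.
det(M - 4I) = (-7) · (1) · (-4) = 28.

28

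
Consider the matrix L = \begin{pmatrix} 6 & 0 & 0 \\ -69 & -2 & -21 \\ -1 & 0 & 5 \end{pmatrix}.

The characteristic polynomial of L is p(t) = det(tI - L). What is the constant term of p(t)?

p(t) = t^3 - 9t^2 + 8t + 60.
The constant term is 60.

60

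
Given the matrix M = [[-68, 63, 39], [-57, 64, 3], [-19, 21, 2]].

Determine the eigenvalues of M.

Compute the characteristic polynomial p(t) = det(tI - M).
Expanding the 3×3 determinant: p(t) = t^3 + 2t^2 - 91t + 88.
Try t = 8: p(8) = 0, so 8 is a root.
Dividing by (t - 8) leaves t^2 + 10t - 11.
The quadratic factors as (t + 11)·(t - 1).
Eigenvalues: -11, 1, 8.

-11, 1, 8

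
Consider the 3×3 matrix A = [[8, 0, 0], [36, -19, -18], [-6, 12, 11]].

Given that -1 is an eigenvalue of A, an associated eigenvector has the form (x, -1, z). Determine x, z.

0, 1

We need (A + 1I)v = 0.
A + 1I = [[9, 0, 0], [36, -18, -18], [-6, 12, 12]].
Row 1: (9)·x + (0)·-1 + (0)·z = 0
Row 2: (36)·x + (-18)·-1 + (-18)·z = 0
Row 3: (-6)·x + (12)·-1 + (12)·z = 0
Solving gives x = 0, z = 1.
Check: A·(0, -1, 1) = (0, 1, -1) = -1·(0, -1, 1).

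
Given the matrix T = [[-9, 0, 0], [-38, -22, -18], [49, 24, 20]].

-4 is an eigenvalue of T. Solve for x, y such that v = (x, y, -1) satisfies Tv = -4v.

0, 1

We need (T + 4I)v = 0.
T + 4I = [[-5, 0, 0], [-38, -18, -18], [49, 24, 24]].
Row 1: (-5)·x + (0)·y + (0)·-1 = 0
Row 2: (-38)·x + (-18)·y + (-18)·-1 = 0
Row 3: (49)·x + (24)·y + (24)·-1 = 0
Solving gives x = 0, y = 1.
Check: T·(0, 1, -1) = (0, -4, 4) = -4·(0, 1, -1).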